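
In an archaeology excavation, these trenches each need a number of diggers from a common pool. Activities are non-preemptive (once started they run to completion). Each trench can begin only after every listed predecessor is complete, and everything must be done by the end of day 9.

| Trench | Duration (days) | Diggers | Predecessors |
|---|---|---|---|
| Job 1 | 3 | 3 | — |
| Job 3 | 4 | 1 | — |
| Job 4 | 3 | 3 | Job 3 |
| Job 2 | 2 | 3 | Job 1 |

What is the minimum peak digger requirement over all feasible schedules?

Early-start (Job 1@1, Job 3@1, Job 4@5, Job 2@4) gives peak 6: d1:4  d2:4  d3:4  d4:4  d5:6  d6:3  d7:3  d8:0  d9:0.
Shift Job 2→8.
Schedule Job 1@1, Job 3@1, Job 4@5, Job 2@8: d1:4  d2:4  d3:4  d4:1  d5:3  d6:3  d7:3  d8:3  d9:3 — peak 4.
Total digger-days = 28 over 9 days ⇒ peak ≥ ⌈28/9⌉ = 4, so 4 is optimal.

4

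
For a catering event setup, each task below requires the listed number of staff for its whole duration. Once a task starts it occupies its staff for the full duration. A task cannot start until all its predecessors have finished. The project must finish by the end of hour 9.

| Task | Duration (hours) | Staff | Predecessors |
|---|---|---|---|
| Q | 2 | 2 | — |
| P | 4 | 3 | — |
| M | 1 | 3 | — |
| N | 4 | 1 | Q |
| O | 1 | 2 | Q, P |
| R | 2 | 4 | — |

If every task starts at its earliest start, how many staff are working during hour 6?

1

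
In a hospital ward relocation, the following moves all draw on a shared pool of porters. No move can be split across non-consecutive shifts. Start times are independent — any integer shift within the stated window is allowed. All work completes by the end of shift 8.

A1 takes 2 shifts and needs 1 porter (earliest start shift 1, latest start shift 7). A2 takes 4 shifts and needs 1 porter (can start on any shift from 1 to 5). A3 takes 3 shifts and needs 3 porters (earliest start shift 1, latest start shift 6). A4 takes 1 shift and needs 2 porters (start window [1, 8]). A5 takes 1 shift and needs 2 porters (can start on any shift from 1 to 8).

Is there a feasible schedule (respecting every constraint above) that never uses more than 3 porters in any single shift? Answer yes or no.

yes

Schedule A1@1, A2@1, A3@5, A4@3, A5@4: s1:2  s2:2  s3:3  s4:3  s5:3  s6:3  s7:3  s8:0 — peak 3 ≤ 3.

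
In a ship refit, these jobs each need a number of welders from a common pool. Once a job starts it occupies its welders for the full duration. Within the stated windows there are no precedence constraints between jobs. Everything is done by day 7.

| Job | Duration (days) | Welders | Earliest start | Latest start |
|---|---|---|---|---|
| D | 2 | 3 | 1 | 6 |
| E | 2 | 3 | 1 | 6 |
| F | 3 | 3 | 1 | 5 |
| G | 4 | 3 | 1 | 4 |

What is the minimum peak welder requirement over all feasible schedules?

Early-start (D@1, E@1, F@1, G@1) gives peak 12: d1:12  d2:12  d3:6  d4:3  d5:0  d6:0  d7:0.
Shift F→3, G→3.
Schedule D@1, E@1, F@3, G@3: d1:6  d2:6  d3:6  d4:6  d5:6  d6:3  d7:0 — peak 6.

6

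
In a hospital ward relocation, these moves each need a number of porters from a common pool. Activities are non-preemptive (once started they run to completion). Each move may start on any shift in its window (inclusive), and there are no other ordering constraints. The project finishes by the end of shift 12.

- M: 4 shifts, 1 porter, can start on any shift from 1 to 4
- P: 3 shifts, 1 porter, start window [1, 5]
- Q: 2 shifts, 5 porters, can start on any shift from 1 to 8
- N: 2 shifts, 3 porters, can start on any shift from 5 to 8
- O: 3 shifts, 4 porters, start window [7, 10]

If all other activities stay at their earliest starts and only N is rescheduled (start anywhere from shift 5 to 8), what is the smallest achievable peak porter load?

N@5: s1:7  s2:7  s3:2  s4:1  s5:3  s6:3  s7:4  s8:4  s9:4  s10:0  s11:0  s12:0 → peak 7
N@6: s1:7  s2:7  s3:2  s4:1  s5:0  s6:3  s7:7  s8:4  s9:4  s10:0  s11:0  s12:0 → peak 7
N@7: s1:7  s2:7  s3:2  s4:1  s5:0  s6:0  s7:7  s8:7  s9:4  s10:0  s11:0  s12:0 → peak 7
N@8: s1:7  s2:7  s3:2  s4:1  s5:0  s6:0  s7:4  s8:7  s9:7  s10:0  s11:0  s12:0 → peak 7
Best is N@5, peak 7.

7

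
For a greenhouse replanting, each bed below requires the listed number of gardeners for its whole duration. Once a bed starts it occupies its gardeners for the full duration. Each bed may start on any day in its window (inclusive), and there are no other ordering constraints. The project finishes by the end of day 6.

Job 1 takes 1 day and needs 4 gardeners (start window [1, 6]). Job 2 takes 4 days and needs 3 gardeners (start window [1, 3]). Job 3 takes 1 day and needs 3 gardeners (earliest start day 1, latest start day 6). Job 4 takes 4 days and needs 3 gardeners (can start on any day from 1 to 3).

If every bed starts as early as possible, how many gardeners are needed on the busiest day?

13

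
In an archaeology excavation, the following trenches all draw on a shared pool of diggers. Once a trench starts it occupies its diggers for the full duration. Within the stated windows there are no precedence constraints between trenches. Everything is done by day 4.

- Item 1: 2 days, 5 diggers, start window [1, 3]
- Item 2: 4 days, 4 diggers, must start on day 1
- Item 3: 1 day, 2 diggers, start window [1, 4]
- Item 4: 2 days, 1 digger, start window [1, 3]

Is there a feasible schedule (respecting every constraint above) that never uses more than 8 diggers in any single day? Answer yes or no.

The minimum achievable peak is 9; 8 < 9, so no feasible schedule stays within the cap.

no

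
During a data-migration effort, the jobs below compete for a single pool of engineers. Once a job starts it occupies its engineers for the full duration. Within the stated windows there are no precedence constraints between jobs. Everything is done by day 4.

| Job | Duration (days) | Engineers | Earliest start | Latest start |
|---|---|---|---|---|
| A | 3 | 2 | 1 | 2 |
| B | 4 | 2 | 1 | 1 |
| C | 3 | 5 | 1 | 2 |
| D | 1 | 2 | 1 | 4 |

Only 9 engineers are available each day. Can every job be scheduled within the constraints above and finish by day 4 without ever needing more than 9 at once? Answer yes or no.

yes

Schedule A@1, B@1, C@1, D@4: d1:9  d2:9  d3:9  d4:4 — peak 9 ≤ 9.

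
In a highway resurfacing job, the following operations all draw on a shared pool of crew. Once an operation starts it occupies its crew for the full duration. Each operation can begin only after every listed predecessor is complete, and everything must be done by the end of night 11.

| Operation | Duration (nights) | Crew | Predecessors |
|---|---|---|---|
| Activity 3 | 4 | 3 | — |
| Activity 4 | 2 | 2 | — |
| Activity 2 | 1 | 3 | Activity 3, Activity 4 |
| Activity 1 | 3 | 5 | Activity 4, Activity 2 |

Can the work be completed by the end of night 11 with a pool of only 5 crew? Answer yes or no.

yes

Schedule Activity 3@1, Activity 4@1, Activity 2@5, Activity 1@6: n1:5  n2:5  n3:3  n4:3  n5:3  n6:5  n7:5  n8:5  n9:0  n10:0  n11:0 — peak 5 ≤ 5.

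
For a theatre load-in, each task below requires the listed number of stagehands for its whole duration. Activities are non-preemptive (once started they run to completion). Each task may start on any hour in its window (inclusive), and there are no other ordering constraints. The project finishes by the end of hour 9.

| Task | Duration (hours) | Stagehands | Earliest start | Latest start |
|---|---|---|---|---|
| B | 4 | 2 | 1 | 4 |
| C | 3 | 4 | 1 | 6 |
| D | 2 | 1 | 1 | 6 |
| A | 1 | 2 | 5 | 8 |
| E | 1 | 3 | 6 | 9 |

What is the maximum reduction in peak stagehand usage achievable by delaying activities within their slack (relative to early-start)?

3

Early-start peak: h1:7  h2:7  h3:6  h4:2  h5:2  h6:3  h7:0  h8:0  h9:0 ⇒ 7.
Leveled (B@1, C@5, D@1, A@8, E@9): h1:3  h2:3  h3:2  h4:2  h5:4  h6:4  h7:4  h8:2  h9:3 ⇒ 4.
Reduction 7 − 4 = 3.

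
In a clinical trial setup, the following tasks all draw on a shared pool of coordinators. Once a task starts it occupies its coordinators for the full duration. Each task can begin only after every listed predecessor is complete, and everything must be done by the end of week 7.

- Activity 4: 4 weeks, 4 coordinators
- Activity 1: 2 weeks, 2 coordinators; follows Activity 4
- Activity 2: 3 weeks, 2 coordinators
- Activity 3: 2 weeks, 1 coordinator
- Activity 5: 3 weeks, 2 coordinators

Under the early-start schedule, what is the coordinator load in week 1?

9

At early start, week 1 has: Activity 4, Activity 2, Activity 3, Activity 5.
Demand: 4 + 2 + 1 + 2 = 9.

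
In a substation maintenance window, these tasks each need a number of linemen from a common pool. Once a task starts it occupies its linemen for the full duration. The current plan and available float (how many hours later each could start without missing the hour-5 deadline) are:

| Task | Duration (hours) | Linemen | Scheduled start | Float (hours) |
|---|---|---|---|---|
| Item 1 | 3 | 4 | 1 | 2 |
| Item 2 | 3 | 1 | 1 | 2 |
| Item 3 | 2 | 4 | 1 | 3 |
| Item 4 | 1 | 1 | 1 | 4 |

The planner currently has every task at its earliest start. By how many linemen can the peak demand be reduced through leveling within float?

Early-start peak: h1:10  h2:9  h3:5  h4:0  h5:0 ⇒ 10.
Leveled (Item 1@1, Item 2@1, Item 3@4, Item 4@4): h1:5  h2:5  h3:5  h4:5  h5:4 ⇒ 5.
Reduction 10 − 5 = 5.

5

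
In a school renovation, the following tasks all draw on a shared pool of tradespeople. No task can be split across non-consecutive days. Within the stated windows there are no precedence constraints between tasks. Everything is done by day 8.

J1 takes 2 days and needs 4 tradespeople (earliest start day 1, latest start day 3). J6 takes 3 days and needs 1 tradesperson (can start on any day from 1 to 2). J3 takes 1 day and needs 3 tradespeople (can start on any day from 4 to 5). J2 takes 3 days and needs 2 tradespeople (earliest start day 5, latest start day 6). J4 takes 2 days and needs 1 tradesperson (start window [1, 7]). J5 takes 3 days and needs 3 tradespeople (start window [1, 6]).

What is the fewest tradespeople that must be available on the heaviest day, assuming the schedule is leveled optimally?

5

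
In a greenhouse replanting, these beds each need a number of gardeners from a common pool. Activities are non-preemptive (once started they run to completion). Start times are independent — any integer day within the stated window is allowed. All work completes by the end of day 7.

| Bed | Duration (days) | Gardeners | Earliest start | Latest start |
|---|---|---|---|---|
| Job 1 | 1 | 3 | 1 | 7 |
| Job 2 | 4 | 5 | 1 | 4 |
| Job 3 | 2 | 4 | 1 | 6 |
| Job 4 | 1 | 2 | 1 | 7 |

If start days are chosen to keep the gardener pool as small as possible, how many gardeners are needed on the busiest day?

5

Early-start (Job 1@1, Job 2@1, Job 3@1, Job 4@1) gives peak 14: d1:14  d2:9  d3:5  d4:5  d5:0  d6:0  d7:0.
Shift Job 2→2, Job 3→6.
Schedule Job 1@1, Job 2@2, Job 3@6, Job 4@1: d1:5  d2:5  d3:5  d4:5  d5:5  d6:4  d7:4 — peak 5.
Total gardener-days = 33 over 7 days ⇒ peak ≥ ⌈33/7⌉ = 5, so 5 is optimal.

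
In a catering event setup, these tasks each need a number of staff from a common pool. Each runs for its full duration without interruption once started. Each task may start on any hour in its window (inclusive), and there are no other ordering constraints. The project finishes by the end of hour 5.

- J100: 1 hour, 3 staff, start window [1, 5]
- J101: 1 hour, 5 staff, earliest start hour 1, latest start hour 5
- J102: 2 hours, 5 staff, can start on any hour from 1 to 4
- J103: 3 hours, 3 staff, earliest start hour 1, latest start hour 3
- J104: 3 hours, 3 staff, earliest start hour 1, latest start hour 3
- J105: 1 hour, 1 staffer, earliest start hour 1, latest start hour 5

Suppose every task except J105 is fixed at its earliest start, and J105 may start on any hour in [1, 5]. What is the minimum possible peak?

19

J105@1: h1:20  h2:11  h3:6  h4:0  h5:0 → peak 20
J105@2: h1:19  h2:12  h3:6  h4:0  h5:0 → peak 19
J105@3: h1:19  h2:11  h3:7  h4:0  h5:0 → peak 19
J105@4: h1:19  h2:11  h3:6  h4:1  h5:0 → peak 19
J105@5: h1:19  h2:11  h3:6  h4:0  h5:1 → peak 19
Best is J105@2, peak 19.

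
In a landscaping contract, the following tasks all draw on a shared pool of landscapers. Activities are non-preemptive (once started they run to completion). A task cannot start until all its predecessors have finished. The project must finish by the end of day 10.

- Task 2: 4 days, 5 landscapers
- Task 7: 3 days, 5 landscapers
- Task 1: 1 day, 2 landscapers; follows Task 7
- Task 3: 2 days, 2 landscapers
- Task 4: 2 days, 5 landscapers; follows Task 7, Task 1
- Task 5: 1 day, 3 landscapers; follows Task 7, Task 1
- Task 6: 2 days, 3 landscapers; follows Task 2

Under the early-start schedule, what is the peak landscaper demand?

12

Early-start schedule: Task 2@1, Task 7@1, Task 1@4, Task 3@1, Task 4@5, Task 5@5, Task 6@5.
Load per day: day 1: 12, day 2: 12, day 3: 10, day 4: 7, day 5: 11, day 6: 8, day 7: 0, day 8: 0, day 9: 0, day 10: 0.
Peak is 12.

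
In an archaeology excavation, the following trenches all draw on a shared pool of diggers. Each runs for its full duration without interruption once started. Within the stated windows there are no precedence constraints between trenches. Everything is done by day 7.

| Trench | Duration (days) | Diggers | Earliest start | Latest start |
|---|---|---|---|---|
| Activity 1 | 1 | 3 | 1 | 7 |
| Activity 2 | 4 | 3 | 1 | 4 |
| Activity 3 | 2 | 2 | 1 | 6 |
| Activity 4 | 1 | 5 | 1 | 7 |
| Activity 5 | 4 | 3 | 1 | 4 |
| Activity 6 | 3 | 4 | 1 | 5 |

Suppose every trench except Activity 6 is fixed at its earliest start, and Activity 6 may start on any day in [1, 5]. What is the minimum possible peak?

Activity 6@1: d1:20  d2:12  d3:10  d4:6  d5:0  d6:0  d7:0 → peak 20
Activity 6@2: d1:16  d2:12  d3:10  d4:10  d5:0  d6:0  d7:0 → peak 16
Activity 6@3: d1:16  d2:8  d3:10  d4:10  d5:4  d6:0  d7:0 → peak 16
Activity 6@4: d1:16  d2:8  d3:6  d4:10  d5:4  d6:4  d7:0 → peak 16
Activity 6@5: d1:16  d2:8  d3:6  d4:6  d5:4  d6:4  d7:4 → peak 16
Best is Activity 6@2, peak 16.

16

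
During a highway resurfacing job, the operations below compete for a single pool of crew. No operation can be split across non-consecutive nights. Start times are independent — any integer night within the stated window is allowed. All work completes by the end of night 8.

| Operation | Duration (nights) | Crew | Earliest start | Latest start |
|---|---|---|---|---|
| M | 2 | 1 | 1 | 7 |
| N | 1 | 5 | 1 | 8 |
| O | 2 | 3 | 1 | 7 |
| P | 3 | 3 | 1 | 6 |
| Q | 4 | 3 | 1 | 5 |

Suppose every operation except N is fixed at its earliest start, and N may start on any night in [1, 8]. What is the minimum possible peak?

10

N@1: n1:15  n2:10  n3:6  n4:3  n5:0  n6:0  n7:0  n8:0 → peak 15
N@2: n1:10  n2:15  n3:6  n4:3  n5:0  n6:0  n7:0  n8:0 → peak 15
N@3: n1:10  n2:10  n3:11  n4:3  n5:0  n6:0  n7:0  n8:0 → peak 11
N@4: n1:10  n2:10  n3:6  n4:8  n5:0  n6:0  n7:0  n8:0 → peak 10
N@5: n1:10  n2:10  n3:6  n4:3  n5:5  n6:0  n7:0  n8:0 → peak 10
N@6: n1:10  n2:10  n3:6  n4:3  n5:0  n6:5  n7:0  n8:0 → peak 10
N@7: n1:10  n2:10  n3:6  n4:3  n5:0  n6:0  n7:5  n8:0 → peak 10
N@8: n1:10  n2:10  n3:6  n4:3  n5:0  n6:0  n7:0  n8:5 → peak 10
Best is N@4, peak 10.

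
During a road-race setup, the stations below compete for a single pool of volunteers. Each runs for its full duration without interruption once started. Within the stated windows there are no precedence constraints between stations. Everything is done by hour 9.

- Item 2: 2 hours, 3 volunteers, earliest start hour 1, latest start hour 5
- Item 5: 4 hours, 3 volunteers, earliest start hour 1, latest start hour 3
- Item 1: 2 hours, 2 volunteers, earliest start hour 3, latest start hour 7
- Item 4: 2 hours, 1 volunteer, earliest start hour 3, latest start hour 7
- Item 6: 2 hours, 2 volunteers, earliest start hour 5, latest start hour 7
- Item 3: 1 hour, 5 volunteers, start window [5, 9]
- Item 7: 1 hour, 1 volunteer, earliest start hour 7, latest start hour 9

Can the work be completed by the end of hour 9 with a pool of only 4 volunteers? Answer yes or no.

no

The minimum achievable peak is 5; 4 < 5, so no feasible schedule stays within the cap.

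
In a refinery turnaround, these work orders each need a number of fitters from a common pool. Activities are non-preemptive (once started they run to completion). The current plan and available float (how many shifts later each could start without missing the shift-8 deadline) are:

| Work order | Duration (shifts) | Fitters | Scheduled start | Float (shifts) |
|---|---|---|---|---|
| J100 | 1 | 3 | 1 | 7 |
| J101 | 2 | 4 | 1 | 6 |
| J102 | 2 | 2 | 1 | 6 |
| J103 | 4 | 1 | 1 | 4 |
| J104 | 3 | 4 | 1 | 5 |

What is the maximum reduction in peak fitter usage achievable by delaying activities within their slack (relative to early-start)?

9

Early-start peak: s1:14  s2:11  s3:5  s4:1  s5:0  s6:0  s7:0  s8:0 ⇒ 14.
Leveled (J100@1, J101@2, J102@4, J103@1, J104@6): s1:4  s2:5  s3:5  s4:3  s5:2  s6:4  s7:4  s8:4 ⇒ 5.
Reduction 14 − 5 = 9.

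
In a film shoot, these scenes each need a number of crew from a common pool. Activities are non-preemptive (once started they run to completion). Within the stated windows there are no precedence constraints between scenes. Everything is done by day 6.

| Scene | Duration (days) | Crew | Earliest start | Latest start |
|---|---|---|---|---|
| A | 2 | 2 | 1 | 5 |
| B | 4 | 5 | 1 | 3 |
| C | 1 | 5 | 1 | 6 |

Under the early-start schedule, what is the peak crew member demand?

12

Early-start schedule: A@1, B@1, C@1.
Load per day: day 1: 12, day 2: 7, day 3: 5, day 4: 5, day 5: 0, day 6: 0.
Peak is 12.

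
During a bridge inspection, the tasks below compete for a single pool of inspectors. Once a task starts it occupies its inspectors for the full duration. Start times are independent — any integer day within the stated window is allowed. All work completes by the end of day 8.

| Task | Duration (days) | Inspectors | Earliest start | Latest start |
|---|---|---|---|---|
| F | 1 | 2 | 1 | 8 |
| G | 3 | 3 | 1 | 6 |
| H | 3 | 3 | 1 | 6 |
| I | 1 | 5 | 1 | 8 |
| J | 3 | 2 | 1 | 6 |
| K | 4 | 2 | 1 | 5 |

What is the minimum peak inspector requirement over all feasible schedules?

Early-start (F@1, G@1, H@1, I@1, J@1, K@1) gives peak 17: d1:17  d2:10  d3:10  d4:2  d5:0  d6:0  d7:0  d8:0.
Shift H→5, I→8, J→2, K→4.
Schedule F@1, G@1, H@5, I@8, J@2, K@4: d1:5  d2:5  d3:5  d4:4  d5:5  d6:5  d7:5  d8:5 — peak 5.
Total inspector-days = 39 over 8 days ⇒ peak ≥ ⌈39/8⌉ = 5, so 5 is optimal.

5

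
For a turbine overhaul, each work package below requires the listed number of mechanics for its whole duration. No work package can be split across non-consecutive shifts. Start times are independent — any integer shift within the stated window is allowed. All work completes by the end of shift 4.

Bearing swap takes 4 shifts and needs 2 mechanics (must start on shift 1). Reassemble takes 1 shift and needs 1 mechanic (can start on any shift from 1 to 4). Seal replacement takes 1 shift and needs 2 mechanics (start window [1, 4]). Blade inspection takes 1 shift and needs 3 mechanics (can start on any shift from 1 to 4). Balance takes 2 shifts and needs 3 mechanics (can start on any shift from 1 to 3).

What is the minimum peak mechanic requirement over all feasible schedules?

Early-start (Bearing swap@1, Reassemble@1, Seal replacement@1, Blade inspection@1, Balance@1) gives peak 11: s1:11  s2:5  s3:2  s4:2.
Shift Blade inspection→2, Balance→3.
Schedule Bearing swap@1, Reassemble@1, Seal replacement@1, Blade inspection@2, Balance@3: s1:5  s2:5  s3:5  s4:5 — peak 5.
Total mechanic-shifts = 20 over 4 shifts ⇒ peak ≥ ⌈20/4⌉ = 5, so 5 is optimal.

5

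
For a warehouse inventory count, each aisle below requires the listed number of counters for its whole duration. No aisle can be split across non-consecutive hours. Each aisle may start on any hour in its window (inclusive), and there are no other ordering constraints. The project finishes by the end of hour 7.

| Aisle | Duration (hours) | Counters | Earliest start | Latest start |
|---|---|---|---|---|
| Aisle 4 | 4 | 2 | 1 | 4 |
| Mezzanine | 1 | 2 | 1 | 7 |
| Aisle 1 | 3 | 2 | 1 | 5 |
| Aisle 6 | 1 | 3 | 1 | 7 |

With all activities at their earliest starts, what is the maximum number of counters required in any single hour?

Early-start schedule: Aisle 4@1, Mezzanine@1, Aisle 1@1, Aisle 6@1.
Load per hour: hour 1: 9, hour 2: 4, hour 3: 4, hour 4: 2, hour 5: 0, hour 6: 0, hour 7: 0.
Peak is 9.

9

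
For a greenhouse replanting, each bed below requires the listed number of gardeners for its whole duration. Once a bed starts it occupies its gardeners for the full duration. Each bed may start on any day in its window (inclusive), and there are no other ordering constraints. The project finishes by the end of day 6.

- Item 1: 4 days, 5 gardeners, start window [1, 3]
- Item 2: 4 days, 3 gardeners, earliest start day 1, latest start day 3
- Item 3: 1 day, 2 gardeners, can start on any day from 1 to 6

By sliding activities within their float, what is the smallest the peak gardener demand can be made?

Early-start (Item 1@1, Item 2@1, Item 3@1) gives peak 10: d1:10  d2:8  d3:8  d4:8  d5:0  d6:0.
Shift Item 3→5.
Schedule Item 1@1, Item 2@1, Item 3@5: d1:8  d2:8  d3:8  d4:8  d5:2  d6:0 — peak 8.

8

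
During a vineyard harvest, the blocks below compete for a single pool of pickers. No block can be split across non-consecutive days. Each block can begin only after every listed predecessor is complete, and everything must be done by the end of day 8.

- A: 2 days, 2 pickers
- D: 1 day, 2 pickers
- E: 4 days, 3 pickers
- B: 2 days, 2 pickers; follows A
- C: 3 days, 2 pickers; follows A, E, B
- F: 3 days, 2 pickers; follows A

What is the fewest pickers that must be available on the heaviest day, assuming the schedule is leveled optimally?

5

Early-start (A@1, D@1, E@1, B@3, C@5, F@3) gives peak 7: d1:7  d2:5  d3:7  d4:7  d5:4  d6:2  d7:2  d8:0.
Shift E→2, C→6, F→5.
Schedule A@1, D@1, E@2, B@3, C@6, F@5: d1:4  d2:5  d3:5  d4:5  d5:5  d6:4  d7:4  d8:2 — peak 5.
Total picker-days = 34 over 8 days ⇒ peak ≥ ⌈34/8⌉ = 5, so 5 is optimal.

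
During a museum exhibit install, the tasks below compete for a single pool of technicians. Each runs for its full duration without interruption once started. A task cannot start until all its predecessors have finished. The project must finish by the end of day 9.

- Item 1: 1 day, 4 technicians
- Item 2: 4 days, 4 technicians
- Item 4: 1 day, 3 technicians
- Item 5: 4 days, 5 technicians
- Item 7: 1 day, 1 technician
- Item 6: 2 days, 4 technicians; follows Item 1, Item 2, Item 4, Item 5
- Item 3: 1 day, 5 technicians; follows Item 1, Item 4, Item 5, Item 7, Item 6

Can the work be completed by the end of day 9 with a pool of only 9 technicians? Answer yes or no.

yes

Schedule Item 1@1, Item 2@1, Item 4@2, Item 5@3, Item 7@1, Item 6@7, Item 3@9: d1:9  d2:7  d3:9  d4:9  d5:5  d6:5  d7:4  d8:4  d9:5 — peak 9 ≤ 9.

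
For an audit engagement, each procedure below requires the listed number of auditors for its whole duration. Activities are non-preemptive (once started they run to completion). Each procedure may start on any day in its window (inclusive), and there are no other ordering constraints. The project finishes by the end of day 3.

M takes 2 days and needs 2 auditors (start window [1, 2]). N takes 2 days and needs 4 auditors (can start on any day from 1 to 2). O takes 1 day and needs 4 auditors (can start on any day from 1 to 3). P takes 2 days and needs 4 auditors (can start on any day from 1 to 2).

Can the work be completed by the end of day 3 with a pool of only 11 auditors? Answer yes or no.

yes

Schedule M@1, N@1, O@1, P@2: d1:10  d2:10  d3:4 — peak 10 ≤ 11.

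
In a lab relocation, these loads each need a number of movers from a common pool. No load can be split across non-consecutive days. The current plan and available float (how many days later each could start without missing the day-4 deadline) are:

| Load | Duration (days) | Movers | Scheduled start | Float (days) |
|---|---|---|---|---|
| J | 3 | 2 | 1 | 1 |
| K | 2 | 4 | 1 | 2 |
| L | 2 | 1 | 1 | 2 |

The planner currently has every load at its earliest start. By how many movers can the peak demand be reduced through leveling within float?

Early-start peak: d1:7  d2:7  d3:2  d4:0 ⇒ 7.
Leveled (J@1, K@1, L@3): d1:6  d2:6  d3:3  d4:1 ⇒ 6.
Reduction 7 − 6 = 1.

1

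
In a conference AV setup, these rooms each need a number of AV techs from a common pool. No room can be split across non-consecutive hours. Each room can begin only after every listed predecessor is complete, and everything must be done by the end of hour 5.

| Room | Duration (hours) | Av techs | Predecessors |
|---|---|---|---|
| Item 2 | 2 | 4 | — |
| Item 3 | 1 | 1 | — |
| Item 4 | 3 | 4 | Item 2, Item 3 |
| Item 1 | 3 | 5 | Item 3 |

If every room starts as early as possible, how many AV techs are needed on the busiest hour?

9

Early-start schedule: Item 2@1, Item 3@1, Item 4@3, Item 1@2.
Load per hour: hour 1: 5, hour 2: 9, hour 3: 9, hour 4: 9, hour 5: 4.
Peak is 9.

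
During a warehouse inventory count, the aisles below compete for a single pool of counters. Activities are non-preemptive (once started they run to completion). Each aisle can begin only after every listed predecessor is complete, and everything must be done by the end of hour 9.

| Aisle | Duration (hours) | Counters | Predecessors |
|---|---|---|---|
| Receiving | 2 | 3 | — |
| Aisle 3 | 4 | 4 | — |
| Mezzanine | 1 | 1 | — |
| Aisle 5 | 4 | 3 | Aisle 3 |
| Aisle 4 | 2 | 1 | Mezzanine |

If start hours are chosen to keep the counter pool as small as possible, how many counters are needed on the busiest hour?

6

Early-start (Receiving@1, Aisle 3@1, Mezzanine@1, Aisle 5@5, Aisle 4@2) gives peak 8: h1:8  h2:8  h3:5  h4:4  h5:3  h6:3  h7:3  h8:3  h9:0.
Shift Receiving→5.
Schedule Receiving@5, Aisle 3@1, Mezzanine@1, Aisle 5@5, Aisle 4@2: h1:5  h2:5  h3:5  h4:4  h5:6  h6:6  h7:3  h8:3  h9:0 — peak 6.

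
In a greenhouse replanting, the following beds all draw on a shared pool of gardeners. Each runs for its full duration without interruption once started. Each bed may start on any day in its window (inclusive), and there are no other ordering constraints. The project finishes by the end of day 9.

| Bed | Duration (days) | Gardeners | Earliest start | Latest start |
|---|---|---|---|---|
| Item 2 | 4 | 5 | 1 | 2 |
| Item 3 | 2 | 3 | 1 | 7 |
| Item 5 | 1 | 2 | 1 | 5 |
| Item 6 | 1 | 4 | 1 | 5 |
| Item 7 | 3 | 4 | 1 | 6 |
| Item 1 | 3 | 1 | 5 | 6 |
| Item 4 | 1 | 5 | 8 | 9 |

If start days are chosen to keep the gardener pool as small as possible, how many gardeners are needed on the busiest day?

Early-start (Item 2@1, Item 3@1, Item 5@1, Item 6@1, Item 7@1, Item 1@5, Item 4@8) gives peak 18: d1:18  d2:12  d3:9  d4:5  d5:1  d6:1  d7:1  d8:5  d9:0.
Shift Item 5→3, Item 6→5, Item 7→5, Item 1→6.
Schedule Item 2@1, Item 3@1, Item 5@3, Item 6@5, Item 7@5, Item 1@6, Item 4@8: d1:8  d2:8  d3:7  d4:5  d5:8  d6:5  d7:5  d8:6  d9:0 — peak 8.

8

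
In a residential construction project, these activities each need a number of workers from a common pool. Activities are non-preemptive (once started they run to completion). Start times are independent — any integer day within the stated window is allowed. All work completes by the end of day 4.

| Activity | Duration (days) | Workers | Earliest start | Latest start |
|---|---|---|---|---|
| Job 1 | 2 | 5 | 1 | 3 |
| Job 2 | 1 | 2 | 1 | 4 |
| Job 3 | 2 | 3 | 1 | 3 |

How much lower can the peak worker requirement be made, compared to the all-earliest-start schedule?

5

Early-start peak: d1:10  d2:8  d3:0  d4:0 ⇒ 10.
Leveled (Job 1@1, Job 2@3, Job 3@3): d1:5  d2:5  d3:5  d4:3 ⇒ 5.
Reduction 10 − 5 = 5.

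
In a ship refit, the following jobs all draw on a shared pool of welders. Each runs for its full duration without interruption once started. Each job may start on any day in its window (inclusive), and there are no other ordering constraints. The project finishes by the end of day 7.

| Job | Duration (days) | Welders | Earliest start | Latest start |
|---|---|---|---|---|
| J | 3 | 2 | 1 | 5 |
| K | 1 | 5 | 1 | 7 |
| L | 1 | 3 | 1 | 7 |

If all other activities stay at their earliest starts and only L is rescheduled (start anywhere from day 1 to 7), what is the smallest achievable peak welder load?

L@1: d1:10  d2:2  d3:2  d4:0  d5:0  d6:0  d7:0 → peak 10
L@2: d1:7  d2:5  d3:2  d4:0  d5:0  d6:0  d7:0 → peak 7
L@3: d1:7  d2:2  d3:5  d4:0  d5:0  d6:0  d7:0 → peak 7
L@4: d1:7  d2:2  d3:2  d4:3  d5:0  d6:0  d7:0 → peak 7
L@5: d1:7  d2:2  d3:2  d4:0  d5:3  d6:0  d7:0 → peak 7
L@6: d1:7  d2:2  d3:2  d4:0  d5:0  d6:3  d7:0 → peak 7
L@7: d1:7  d2:2  d3:2  d4:0  d5:0  d6:0  d7:3 → peak 7
Best is L@2, peak 7.

7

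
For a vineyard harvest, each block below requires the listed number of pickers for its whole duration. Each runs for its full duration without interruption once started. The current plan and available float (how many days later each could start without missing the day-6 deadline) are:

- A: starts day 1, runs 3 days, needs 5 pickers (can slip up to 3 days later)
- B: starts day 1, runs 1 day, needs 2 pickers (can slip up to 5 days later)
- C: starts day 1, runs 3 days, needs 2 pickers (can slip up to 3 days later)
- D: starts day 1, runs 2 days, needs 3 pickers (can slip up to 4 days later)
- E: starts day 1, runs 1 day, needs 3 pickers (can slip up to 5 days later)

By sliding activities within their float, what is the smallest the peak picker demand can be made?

Early-start (A@1, B@1, C@1, D@1, E@1) gives peak 15: d1:15  d2:10  d3:7  d4:0  d5:0  d6:0.
Shift C→2, D→4, E→5.
Schedule A@1, B@1, C@2, D@4, E@5: d1:7  d2:7  d3:7  d4:5  d5:6  d6:0 — peak 7.

7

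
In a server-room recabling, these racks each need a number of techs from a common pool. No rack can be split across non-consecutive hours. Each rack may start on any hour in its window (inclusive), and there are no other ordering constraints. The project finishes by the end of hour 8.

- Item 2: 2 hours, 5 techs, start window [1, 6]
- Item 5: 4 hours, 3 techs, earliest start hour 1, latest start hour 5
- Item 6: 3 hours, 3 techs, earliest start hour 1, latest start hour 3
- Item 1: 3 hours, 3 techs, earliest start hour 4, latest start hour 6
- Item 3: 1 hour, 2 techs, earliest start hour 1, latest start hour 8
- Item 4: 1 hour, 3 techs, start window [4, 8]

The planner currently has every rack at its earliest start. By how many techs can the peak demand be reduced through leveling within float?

Early-start peak: h1:13  h2:11  h3:6  h4:9  h5:3  h6:3  h7:0  h8:0 ⇒ 13.
Leveled (Item 2@1, Item 5@3, Item 6@3, Item 1@6, Item 3@7, Item 4@8): h1:5  h2:5  h3:6  h4:6  h5:6  h6:6  h7:5  h8:6 ⇒ 6.
Reduction 13 − 6 = 7.

7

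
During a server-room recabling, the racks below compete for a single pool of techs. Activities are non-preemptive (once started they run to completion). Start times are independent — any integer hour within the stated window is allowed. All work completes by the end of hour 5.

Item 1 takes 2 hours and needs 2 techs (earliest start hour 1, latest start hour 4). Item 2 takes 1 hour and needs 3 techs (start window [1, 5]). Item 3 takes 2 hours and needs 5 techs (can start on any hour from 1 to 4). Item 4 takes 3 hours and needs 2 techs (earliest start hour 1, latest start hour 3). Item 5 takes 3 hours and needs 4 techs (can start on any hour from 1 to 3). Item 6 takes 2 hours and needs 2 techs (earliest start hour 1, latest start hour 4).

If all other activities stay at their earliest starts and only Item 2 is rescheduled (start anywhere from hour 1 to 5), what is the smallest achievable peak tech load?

Item 2@1: h1:18  h2:15  h3:6  h4:0  h5:0 → peak 18
Item 2@2: h1:15  h2:18  h3:6  h4:0  h5:0 → peak 18
Item 2@3: h1:15  h2:15  h3:9  h4:0  h5:0 → peak 15
Item 2@4: h1:15  h2:15  h3:6  h4:3  h5:0 → peak 15
Item 2@5: h1:15  h2:15  h3:6  h4:0  h5:3 → peak 15
Best is Item 2@3, peak 15.

15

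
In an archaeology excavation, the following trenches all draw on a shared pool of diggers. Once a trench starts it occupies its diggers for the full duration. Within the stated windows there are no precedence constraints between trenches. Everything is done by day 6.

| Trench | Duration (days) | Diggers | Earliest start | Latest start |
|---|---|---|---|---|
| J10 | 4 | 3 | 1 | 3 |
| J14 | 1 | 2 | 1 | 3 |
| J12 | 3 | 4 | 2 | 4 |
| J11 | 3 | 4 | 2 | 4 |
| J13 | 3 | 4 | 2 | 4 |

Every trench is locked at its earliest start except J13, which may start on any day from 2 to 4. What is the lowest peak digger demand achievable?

15

J13@2: d1:5  d2:15  d3:15  d4:15  d5:0  d6:0 → peak 15
J13@3: d1:5  d2:11  d3:15  d4:15  d5:4  d6:0 → peak 15
J13@4: d1:5  d2:11  d3:11  d4:15  d5:4  d6:4 → peak 15
Best is J13@2, peak 15.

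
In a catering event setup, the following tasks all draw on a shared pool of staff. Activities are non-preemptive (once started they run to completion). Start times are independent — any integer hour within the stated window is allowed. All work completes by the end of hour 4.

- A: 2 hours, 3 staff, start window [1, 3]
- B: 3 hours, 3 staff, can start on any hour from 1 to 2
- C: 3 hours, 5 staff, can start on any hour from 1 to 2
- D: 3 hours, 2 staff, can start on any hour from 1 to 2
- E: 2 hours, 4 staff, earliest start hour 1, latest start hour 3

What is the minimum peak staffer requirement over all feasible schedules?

14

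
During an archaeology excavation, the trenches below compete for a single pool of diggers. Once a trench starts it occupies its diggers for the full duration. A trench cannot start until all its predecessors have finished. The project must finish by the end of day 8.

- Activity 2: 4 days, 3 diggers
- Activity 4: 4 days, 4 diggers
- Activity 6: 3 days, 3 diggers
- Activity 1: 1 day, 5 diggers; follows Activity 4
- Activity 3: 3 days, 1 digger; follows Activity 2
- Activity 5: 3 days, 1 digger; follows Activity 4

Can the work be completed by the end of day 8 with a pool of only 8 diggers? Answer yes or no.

yes

Schedule Activity 2@1, Activity 4@1, Activity 6@5, Activity 1@8, Activity 3@5, Activity 5@5: d1:7  d2:7  d3:7  d4:7  d5:5  d6:5  d7:5  d8:5 — peak 7 ≤ 8.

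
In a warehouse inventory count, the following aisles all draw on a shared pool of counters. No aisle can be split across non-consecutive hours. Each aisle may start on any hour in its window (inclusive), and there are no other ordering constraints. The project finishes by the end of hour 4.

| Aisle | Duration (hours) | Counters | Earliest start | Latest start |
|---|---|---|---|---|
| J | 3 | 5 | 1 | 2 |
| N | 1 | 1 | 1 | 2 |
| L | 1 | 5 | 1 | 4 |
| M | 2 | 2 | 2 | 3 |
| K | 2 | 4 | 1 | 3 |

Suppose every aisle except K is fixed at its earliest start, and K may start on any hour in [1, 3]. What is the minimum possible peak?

11

K@1: h1:15  h2:11  h3:7  h4:0 → peak 15
K@2: h1:11  h2:11  h3:11  h4:0 → peak 11
K@3: h1:11  h2:7  h3:11  h4:4 → peak 11
Best is K@2, peak 11.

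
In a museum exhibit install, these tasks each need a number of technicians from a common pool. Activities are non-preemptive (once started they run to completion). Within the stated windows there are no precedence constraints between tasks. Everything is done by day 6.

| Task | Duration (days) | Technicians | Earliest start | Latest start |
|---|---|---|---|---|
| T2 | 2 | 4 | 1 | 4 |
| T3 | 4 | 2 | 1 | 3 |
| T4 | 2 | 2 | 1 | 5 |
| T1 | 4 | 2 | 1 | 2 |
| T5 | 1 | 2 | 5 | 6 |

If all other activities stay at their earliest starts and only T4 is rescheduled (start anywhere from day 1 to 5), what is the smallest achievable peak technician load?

8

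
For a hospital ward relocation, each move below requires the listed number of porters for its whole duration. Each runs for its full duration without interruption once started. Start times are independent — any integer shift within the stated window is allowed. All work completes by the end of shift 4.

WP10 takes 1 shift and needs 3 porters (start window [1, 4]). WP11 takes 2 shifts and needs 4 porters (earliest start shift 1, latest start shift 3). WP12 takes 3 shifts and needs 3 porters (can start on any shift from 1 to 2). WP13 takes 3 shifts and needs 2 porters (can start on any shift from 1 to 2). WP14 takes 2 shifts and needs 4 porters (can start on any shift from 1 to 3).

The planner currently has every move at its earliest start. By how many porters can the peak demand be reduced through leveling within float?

Early-start peak: s1:16  s2:13  s3:5  s4:0 ⇒ 16.
Leveled (WP10@1, WP11@1, WP12@2, WP13@1, WP14@3): s1:9  s2:9  s3:9  s4:7 ⇒ 9.
Reduction 16 − 9 = 7.

7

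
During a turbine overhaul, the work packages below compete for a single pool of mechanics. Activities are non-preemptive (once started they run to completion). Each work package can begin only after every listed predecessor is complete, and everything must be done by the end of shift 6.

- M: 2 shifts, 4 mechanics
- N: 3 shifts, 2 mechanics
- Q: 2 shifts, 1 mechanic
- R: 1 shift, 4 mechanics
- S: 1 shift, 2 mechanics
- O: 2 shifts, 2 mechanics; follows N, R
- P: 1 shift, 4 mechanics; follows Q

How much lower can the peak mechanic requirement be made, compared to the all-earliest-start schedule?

Early-start peak: s1:13  s2:7  s3:6  s4:2  s5:2  s6:0 ⇒ 13.
Leveled (M@1, N@1, Q@3, R@4, S@3, O@5, P@5): s1:6  s2:6  s3:5  s4:5  s5:6  s6:2 ⇒ 6.
Reduction 13 − 6 = 7.

7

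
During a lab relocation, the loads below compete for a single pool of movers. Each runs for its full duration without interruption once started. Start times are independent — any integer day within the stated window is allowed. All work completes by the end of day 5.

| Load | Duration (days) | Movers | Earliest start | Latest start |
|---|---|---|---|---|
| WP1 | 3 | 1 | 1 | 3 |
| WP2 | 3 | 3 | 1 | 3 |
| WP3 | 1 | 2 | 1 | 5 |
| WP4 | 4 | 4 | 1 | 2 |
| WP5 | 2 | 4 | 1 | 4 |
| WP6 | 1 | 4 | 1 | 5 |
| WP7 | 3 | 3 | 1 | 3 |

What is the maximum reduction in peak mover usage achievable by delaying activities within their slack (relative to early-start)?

Early-start peak: d1:21  d2:15  d3:11  d4:4  d5:0 ⇒ 21.
Leveled (WP1@1, WP2@1, WP3@1, WP4@1, WP5@4, WP6@5, WP7@2): d1:10  d2:11  d3:11  d4:11  d5:8 ⇒ 11.
Reduction 21 − 11 = 10.

10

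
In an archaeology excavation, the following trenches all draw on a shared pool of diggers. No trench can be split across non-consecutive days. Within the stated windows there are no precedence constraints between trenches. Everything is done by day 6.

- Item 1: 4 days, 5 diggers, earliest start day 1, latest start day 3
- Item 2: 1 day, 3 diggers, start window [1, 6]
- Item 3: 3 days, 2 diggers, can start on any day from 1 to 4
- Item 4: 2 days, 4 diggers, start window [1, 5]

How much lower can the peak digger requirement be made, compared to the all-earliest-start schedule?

7

Early-start peak: d1:14  d2:11  d3:7  d4:5  d5:0  d6:0 ⇒ 14.
Leveled (Item 1@1, Item 2@5, Item 3@1, Item 4@5): d1:7  d2:7  d3:7  d4:5  d5:7  d6:4 ⇒ 7.
Reduction 14 − 7 = 7.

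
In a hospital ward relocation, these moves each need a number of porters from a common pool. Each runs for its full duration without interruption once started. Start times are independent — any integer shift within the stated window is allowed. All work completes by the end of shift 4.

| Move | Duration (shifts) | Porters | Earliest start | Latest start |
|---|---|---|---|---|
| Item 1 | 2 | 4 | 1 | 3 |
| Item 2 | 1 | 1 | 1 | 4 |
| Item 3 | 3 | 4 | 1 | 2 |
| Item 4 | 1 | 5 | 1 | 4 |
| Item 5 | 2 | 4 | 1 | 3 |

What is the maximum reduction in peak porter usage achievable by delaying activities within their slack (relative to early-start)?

9

Early-start peak: s1:18  s2:12  s3:4  s4:0 ⇒ 18.
Leveled (Item 1@1, Item 2@1, Item 3@1, Item 4@4, Item 5@3): s1:9  s2:8  s3:8  s4:9 ⇒ 9.
Reduction 18 − 9 = 9.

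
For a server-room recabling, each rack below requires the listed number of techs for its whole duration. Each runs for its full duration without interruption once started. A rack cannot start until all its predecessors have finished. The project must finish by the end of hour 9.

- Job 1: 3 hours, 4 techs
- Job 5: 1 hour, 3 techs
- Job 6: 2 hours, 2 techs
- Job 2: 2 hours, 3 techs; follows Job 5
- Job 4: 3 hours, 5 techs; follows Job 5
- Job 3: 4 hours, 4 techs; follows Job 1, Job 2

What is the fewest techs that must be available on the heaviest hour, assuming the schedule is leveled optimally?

Early-start (Job 1@1, Job 5@1, Job 6@1, Job 2@2, Job 4@2, Job 3@4) gives peak 14: h1:9  h2:14  h3:12  h4:9  h5:4  h6:4  h7:4  h8:0  h9:0.
Shift Job 4→4.
Schedule Job 1@1, Job 5@1, Job 6@1, Job 2@2, Job 4@4, Job 3@4: h1:9  h2:9  h3:7  h4:9  h5:9  h6:9  h7:4  h8:0  h9:0 — peak 9.

9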